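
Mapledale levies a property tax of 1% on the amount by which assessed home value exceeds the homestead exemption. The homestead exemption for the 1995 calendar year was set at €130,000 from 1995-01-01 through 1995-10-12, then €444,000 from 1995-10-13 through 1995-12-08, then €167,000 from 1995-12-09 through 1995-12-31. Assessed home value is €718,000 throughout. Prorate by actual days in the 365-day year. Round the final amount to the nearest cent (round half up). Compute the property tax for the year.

€5,366.33

1995-01-01 to 1995-10-12: 285 days, exemption €130,000 → (€718,000 − €130,000) × 1% × 285/365 = €4,591.2329
1995-10-13 to 1995-12-08: 57 days, exemption €444,000 → (€718,000 − €444,000) × 1% × 57/365 = €427.8904
1995-12-09 to 1995-12-31: 23 days, exemption €167,000 → (€718,000 − €167,000) × 1% × 23/365 = €347.2055
Total = €5,366.3288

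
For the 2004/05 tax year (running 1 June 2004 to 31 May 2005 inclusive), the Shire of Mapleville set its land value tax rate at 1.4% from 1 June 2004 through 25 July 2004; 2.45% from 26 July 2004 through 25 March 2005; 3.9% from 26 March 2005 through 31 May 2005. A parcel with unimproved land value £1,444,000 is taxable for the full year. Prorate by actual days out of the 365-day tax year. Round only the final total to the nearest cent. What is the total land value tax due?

1 June – 25 July 2004: 55 days at 1.4% → £1,444,000 × 1.4% × 55/365 = £3,046.2466
26 July 2004 – 25 March 2005: 243 days at 2.45% → £1,444,000 × 2.45% × 243/365 = £23,553.0247
26 March – 31 May 2005: 67 days at 3.9% → £1,444,000 × 3.9% × 67/365 = £10,337.4575
Total = £36,936.7288

£36,936.73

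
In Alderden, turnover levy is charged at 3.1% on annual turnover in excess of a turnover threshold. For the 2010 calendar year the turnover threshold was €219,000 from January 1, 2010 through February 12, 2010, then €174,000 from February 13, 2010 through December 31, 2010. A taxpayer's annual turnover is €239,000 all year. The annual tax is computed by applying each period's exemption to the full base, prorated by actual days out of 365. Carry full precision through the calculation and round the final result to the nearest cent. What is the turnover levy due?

January 1 – February 12, 2010: 43 days, exemption €219,000 → (€239,000 − €219,000) × 3.1% × 43/365 = €73.0411
February 13 – December 31, 2010: 322 days, exemption €174,000 → (€239,000 − €174,000) × 3.1% × 322/365 = €1,777.6164
Total = €1,850.6575

€1,850.66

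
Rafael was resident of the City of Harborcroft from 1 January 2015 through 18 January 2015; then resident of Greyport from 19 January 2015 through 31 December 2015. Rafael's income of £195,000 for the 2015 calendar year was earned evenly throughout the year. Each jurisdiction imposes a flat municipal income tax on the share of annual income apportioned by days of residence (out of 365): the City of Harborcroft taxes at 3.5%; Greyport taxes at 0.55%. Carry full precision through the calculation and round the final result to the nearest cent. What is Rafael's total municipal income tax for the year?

The City of Harborcroft, 1 January – 18 January 2015: 18 days → £195,000 × 3.5% × 18/365 = £336.5753
Greyport, 19 January – 31 December 2015: 347 days → £195,000 × 0.55% × 347/365 = £1,019.6096
Total = £1,356.1849

£1,356.18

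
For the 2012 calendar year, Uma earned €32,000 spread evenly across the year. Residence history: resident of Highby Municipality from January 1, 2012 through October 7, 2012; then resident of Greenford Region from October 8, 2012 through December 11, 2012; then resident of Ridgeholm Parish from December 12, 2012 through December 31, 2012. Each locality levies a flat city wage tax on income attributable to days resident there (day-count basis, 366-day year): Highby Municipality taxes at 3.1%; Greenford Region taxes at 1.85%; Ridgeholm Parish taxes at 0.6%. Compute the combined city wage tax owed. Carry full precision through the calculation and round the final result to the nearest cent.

€877.25

Highby Municipality, January 1 – October 7, 2012: 281 days → €32,000 × 3.1% × 281/366 = €761.6175
Greenford Region, October 8 – December 11, 2012: 65 days → €32,000 × 1.85% × 65/366 = €105.1366
Ridgeholm Parish, December 12 – December 31, 2012: 20 days → €32,000 × 0.6% × 20/366 = €10.4918
Total = €877.2459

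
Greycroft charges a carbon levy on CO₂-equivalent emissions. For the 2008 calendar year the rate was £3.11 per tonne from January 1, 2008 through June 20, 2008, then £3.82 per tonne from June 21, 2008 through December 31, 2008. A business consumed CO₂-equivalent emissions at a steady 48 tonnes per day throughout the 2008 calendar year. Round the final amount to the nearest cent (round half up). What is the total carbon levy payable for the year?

£61,248.00

January 1 – June 20, 2008: 172 days × 48 tonnes/day = 8,256 tonnes at £3.11/tonne → £25,676.16
June 21 – December 31, 2008: 194 days × 48 tonnes/day = 9,312 tonnes at £3.82/tonne → £35,571.84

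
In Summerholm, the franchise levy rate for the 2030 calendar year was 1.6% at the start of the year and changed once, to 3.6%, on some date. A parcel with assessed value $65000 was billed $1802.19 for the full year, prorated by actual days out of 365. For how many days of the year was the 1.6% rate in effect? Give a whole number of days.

151 days

Let d = days at the first rate; then 365 − d days at the second rate.
$65000 × [1.6%·d + 3.6%·(365−d)] / 365 = $1802.19
Solving gives d = 151, so the new rate took effect on 1 June 2030.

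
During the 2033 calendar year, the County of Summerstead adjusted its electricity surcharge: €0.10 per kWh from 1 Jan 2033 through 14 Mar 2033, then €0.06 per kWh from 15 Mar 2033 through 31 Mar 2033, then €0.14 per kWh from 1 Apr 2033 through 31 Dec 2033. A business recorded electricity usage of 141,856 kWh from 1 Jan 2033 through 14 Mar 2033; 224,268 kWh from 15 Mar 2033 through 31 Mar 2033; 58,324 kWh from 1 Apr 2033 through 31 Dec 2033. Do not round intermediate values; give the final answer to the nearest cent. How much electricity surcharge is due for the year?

1 Jan – 14 Mar 2033: 141,856 kWh at €0.10/kWh → €14,185.60
15 Mar – 31 Mar 2033: 224,268 kWh at €0.06/kWh → €13,456.08
1 Apr – 31 Dec 2033: 58,324 kWh at €0.14/kWh → €8,165.36

€35,807.04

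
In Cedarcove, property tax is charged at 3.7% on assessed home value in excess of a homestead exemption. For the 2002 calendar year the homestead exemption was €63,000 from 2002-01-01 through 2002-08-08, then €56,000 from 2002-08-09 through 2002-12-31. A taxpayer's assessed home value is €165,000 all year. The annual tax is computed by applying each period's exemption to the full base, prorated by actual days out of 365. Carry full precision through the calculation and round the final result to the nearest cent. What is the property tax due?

2002-01-01 to 2002-08-08: 220 days, exemption €63,000 → (€165,000 − €63,000) × 3.7% × 220/365 = €2,274.7397
2002-08-09 to 2002-12-31: 145 days, exemption €56,000 → (€165,000 − €56,000) × 3.7% × 145/365 = €1,602.1507
Total = €3,876.8904

€3,876.89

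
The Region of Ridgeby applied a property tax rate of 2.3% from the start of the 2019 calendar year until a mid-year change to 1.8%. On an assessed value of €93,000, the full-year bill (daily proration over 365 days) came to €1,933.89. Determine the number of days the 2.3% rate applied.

204 days

Let d = days at the first rate; then 365 − d days at the second rate.
€93,000 × [2.3%·d + 1.8%·(365−d)] / 365 = €1,933.89
Solving gives d = 204, so the new rate took effect on 24 Jul 2019.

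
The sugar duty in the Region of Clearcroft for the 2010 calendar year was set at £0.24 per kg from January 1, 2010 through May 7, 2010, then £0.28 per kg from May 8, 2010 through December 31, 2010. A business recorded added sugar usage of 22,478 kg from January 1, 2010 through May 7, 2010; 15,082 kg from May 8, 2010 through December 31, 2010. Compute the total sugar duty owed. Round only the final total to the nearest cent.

£9,617.68

January 1 – May 7, 2010: 22,478 kg at £0.24/kg → £5,394.72
May 8 – December 31, 2010: 15,082 kg at £0.28/kg → £4,222.96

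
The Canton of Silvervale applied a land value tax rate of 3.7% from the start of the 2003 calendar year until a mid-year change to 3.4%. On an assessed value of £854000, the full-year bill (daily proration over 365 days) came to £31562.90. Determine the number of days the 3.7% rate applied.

360 days

Let d = days at the first rate; then 365 − d days at the second rate.
£854000 × [3.7%·d + 3.4%·(365−d)] / 365 = £31562.90
Solving gives d = 360, so the new rate took effect on December 27, 2003.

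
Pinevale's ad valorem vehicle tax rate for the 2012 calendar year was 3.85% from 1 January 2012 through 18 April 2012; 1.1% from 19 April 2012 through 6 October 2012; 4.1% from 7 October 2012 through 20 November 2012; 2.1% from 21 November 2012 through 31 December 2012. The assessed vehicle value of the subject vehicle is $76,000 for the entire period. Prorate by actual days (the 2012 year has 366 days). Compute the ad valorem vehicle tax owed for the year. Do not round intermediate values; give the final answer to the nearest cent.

1 January – 18 April 2012: 109 days at 3.85% → $76,000 × 3.85% × 109/366 = $871.4044
19 April – 6 October 2012: 171 days at 1.1% → $76,000 × 1.1% × 171/366 = $390.5902
7 October – 20 November 2012: 45 days at 4.1% → $76,000 × 4.1% × 45/366 = $383.1148
21 November – 31 December 2012: 41 days at 2.1% → $76,000 × 2.1% × 41/366 = $178.7869
Total = $1,823.8962

$1,823.90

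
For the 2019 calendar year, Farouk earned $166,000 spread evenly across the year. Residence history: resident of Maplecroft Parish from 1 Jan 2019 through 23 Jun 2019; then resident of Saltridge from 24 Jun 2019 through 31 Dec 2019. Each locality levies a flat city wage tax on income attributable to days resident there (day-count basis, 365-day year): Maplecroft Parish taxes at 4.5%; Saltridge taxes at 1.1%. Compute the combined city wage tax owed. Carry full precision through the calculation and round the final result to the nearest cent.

$4,516.56

Maplecroft Parish, 1 Jan – 23 Jun 2019: 174 days → $166,000 × 4.5% × 174/365 = $3,561.0411
Saltridge, 24 Jun – 31 Dec 2019: 191 days → $166,000 × 1.1% × 191/365 = $955.5233
Total = $4,516.5644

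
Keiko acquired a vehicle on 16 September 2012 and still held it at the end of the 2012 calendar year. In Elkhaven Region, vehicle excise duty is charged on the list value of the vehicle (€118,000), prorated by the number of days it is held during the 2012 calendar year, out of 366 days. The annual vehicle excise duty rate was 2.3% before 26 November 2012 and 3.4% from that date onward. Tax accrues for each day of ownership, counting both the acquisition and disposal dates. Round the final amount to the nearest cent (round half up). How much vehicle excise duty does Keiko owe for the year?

€921.11

16 September – 25 November 2012: 71 days at 2.3% → €118,000 × 2.3% × 71/366 = €526.4863
26 November – 31 December 2012: 36 days at 3.4% → €118,000 × 3.4% × 36/366 = €394.6230
Total = €921.1093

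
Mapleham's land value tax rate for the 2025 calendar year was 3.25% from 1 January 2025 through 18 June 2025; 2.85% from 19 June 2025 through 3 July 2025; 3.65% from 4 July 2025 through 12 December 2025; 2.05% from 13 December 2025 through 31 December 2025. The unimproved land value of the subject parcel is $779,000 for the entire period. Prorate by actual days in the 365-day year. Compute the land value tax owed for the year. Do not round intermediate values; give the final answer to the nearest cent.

$26,085.83

1 January – 18 June 2025: 169 days at 3.25% → $779,000 × 3.25% × 169/365 = $11,722.3493
19 June – 3 July 2025: 15 days at 2.85% → $779,000 × 2.85% × 15/365 = $912.3904
4 July – 12 December 2025: 162 days at 3.65% → $779,000 × 3.65% × 162/365 = $12,619.8000
13 December – 31 December 2025: 19 days at 2.05% → $779,000 × 2.05% × 19/365 = $831.2890
Total = $26,085.8288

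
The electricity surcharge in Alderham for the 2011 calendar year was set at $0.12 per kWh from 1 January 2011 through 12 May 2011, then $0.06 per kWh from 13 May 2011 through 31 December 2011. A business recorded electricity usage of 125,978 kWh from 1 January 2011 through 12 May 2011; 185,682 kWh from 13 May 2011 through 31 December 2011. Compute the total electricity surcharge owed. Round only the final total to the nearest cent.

1 January – 12 May 2011: 125,978 kWh at $0.12/kWh → $15,117.36
13 May – 31 December 2011: 185,682 kWh at $0.06/kWh → $11,140.92

$26,258.28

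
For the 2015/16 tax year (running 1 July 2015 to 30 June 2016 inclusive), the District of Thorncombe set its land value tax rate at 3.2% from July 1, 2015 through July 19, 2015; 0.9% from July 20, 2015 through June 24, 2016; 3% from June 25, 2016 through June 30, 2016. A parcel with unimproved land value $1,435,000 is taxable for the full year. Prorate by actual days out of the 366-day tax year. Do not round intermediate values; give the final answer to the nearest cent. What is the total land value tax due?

July 1 – July 19, 2015: 19 days at 3.2% → $1,435,000 × 3.2% × 19/366 = $2,383.8251
July 20, 2015 – June 24, 2016: 341 days at 0.9% → $1,435,000 × 0.9% × 341/366 = $12,032.8279
June 25 – June 30, 2016: 6 days at 3% → $1,435,000 × 3% × 6/366 = $705.7377
Total = $15,122.3907

$15,122.39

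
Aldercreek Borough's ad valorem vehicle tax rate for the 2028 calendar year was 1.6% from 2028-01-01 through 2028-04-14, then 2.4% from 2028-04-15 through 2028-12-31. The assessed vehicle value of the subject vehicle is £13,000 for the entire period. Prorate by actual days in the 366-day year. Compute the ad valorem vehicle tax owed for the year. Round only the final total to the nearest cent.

£282.16

2028-01-01 to 2028-04-14: 105 days at 1.6% → £13,000 × 1.6% × 105/366 = £59.6721
2028-04-15 to 2028-12-31: 261 days at 2.4% → £13,000 × 2.4% × 261/366 = £222.4918
Total = £282.1639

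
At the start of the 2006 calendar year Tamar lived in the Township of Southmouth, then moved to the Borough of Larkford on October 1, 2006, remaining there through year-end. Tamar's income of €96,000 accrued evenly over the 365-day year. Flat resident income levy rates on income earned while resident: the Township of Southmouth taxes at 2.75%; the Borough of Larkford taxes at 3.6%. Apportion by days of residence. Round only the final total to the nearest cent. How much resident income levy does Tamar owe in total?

€2,845.68

The Township of Southmouth, January 1 – September 30, 2006: 273 days → €96,000 × 2.75% × 273/365 = €1,974.5753
The Borough of Larkford, October 1 – December 31, 2006: 92 days → €96,000 × 3.6% × 92/365 = €871.1014
Total = €2,845.6767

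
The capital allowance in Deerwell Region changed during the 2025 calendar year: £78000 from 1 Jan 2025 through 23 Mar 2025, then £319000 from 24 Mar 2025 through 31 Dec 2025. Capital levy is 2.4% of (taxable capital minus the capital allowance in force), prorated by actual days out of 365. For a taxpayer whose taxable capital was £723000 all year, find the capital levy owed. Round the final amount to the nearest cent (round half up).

£10995.42

1 Jan – 23 Mar 2025: 82 days, exemption £78000 → (£723000 − £78000) × 2.4% × 82/365 = £3477.6986
24 Mar – 31 Dec 2025: 283 days, exemption £319000 → (£723000 − £319000) × 2.4% × 283/365 = £7517.7205
Total = £10995.4192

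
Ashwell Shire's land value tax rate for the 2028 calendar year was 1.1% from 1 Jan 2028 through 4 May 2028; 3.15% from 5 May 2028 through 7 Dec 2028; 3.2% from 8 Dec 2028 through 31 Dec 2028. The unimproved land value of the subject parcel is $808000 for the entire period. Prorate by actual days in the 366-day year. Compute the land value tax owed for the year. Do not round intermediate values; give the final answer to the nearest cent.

$19821.39

1 Jan – 4 May 2028: 125 days at 1.1% → $808000 × 1.1% × 125/366 = $3035.5191
5 May – 7 Dec 2028: 217 days at 3.15% → $808000 × 3.15% × 217/366 = $15090.3934
8 Dec – 31 Dec 2028: 24 days at 3.2% → $808000 × 3.2% × 24/366 = $1695.4754
Total = $19821.3880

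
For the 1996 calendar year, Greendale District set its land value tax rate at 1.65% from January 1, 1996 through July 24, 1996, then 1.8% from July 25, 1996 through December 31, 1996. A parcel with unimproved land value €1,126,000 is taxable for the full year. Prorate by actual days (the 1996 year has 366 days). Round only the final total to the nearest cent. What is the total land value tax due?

January 1 – July 24, 1996: 206 days at 1.65% → €1,126,000 × 1.65% × 206/366 = €10,457.0328
July 25 – December 31, 1996: 160 days at 1.8% → €1,126,000 × 1.8% × 160/366 = €8,860.3279
Total = €19,317.3607

€19,317.36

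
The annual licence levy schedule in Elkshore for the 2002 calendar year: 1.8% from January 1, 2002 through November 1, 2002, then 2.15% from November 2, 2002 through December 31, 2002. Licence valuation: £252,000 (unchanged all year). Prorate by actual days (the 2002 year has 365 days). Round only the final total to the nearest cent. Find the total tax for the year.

January 1 – November 1, 2002: 305 days at 1.8% → £252,000 × 1.8% × 305/365 = £3,790.3562
November 2 – December 31, 2002: 60 days at 2.15% → £252,000 × 2.15% × 60/365 = £890.6301
Total = £4,680.9863

£4,680.99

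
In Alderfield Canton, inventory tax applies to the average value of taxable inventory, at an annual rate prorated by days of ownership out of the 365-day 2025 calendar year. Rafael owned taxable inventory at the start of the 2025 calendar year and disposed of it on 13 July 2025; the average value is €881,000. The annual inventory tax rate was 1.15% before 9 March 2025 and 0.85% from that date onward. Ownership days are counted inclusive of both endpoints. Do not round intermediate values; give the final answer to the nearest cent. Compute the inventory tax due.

1 January – 8 March 2025: 67 days at 1.15% → €881,000 × 1.15% × 67/365 = €1,859.7548
9 March – 13 July 2025: 127 days at 0.85% → €881,000 × 0.85% × 127/365 = €2,605.5877
Total = €4,465.3425

€4,465.34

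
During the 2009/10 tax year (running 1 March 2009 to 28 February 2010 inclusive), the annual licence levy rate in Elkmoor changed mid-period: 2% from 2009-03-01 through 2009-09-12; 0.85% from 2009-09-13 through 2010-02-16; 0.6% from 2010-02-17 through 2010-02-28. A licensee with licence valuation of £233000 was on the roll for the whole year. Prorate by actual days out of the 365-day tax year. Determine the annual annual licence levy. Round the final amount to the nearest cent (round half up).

2009-03-01 to 2009-09-12: 196 days at 2% → £233000 × 2% × 196/365 = £2502.3562
2009-09-13 to 2010-02-16: 157 days at 0.85% → £233000 × 0.85% × 157/365 = £851.8863
2010-02-17 to 2010-02-28: 12 days at 0.6% → £233000 × 0.6% × 12/365 = £45.9616
Total = £3400.2041

£3400.20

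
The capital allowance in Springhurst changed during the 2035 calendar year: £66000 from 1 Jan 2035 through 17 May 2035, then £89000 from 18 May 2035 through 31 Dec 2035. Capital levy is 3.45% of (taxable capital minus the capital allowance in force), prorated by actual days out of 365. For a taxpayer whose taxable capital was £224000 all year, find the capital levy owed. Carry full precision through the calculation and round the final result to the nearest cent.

£4955.33

1 Jan – 17 May 2035: 137 days, exemption £66000 → (£224000 − £66000) × 3.45% × 137/365 = £2045.9918
18 May – 31 Dec 2035: 228 days, exemption £89000 → (£224000 − £89000) × 3.45% × 228/365 = £2909.3425
Total = £4955.3342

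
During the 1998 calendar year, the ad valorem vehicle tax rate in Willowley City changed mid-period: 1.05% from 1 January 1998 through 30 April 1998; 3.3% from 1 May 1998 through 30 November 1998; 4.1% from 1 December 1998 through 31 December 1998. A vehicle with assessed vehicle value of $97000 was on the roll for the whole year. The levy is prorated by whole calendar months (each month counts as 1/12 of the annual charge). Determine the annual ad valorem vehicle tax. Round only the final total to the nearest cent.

$2538.17

1 January – 30 April 1998: 4 months at 1.05% → $97000 × 1.05% × 4/12 = $339.5000
1 May – 30 November 1998: 7 months at 3.3% → $97000 × 3.3% × 7/12 = $1867.2500
1 December – 31 December 1998: 1 month at 4.1% → $97000 × 4.1% × 1/12 = $331.4167
Total = $2538.1667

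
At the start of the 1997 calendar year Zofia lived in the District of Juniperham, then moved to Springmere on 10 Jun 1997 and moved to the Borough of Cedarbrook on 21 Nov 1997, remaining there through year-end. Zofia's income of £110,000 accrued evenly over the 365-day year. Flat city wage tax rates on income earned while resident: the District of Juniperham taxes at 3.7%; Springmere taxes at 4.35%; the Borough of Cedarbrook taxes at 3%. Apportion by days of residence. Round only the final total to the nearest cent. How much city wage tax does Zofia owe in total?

£4,304.77

The District of Juniperham, 1 Jan – 9 Jun 1997: 160 days → £110,000 × 3.7% × 160/365 = £1,784.1096
Springmere, 10 Jun – 20 Nov 1997: 164 days → £110,000 × 4.35% × 164/365 = £2,149.9726
The Borough of Cedarbrook, 21 Nov – 31 Dec 1997: 41 days → £110,000 × 3% × 41/365 = £370.6849
Total = £4,304.7671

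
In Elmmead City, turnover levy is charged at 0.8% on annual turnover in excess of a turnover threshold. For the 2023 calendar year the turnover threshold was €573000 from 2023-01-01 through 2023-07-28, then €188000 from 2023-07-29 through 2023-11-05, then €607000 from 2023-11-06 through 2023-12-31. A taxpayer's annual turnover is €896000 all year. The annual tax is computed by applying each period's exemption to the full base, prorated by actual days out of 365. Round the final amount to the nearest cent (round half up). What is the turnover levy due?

€3386.10

2023-01-01 to 2023-07-28: 209 days, exemption €573000 → (€896000 − €573000) × 0.8% × 209/365 = €1479.6055
2023-07-29 to 2023-11-05: 100 days, exemption €188000 → (€896000 − €188000) × 0.8% × 100/365 = €1551.7808
2023-11-06 to 2023-12-31: 56 days, exemption €607000 → (€896000 − €607000) × 0.8% × 56/365 = €354.7178
Total = €3386.1041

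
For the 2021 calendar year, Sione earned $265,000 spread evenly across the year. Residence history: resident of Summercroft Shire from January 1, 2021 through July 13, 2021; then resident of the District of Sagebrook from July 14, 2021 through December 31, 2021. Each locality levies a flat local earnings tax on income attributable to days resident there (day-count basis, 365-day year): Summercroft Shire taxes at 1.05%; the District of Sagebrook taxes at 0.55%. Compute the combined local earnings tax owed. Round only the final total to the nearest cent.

$2,161.75

Summercroft Shire, January 1 – July 13, 2021: 194 days → $265,000 × 1.05% × 194/365 = $1,478.9178
The District of Sagebrook, July 14 – December 31, 2021: 171 days → $265,000 × 0.55% × 171/365 = $682.8288
Total = $2,161.7466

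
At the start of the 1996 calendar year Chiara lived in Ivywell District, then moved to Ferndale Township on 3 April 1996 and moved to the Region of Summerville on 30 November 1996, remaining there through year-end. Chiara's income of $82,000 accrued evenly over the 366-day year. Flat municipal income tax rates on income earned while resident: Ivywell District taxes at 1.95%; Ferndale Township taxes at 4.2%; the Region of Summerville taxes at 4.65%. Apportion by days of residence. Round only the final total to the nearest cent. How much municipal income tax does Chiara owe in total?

Ivywell District, 1 January – 2 April 1996: 93 days → $82,000 × 1.95% × 93/366 = $406.3033
Ferndale Township, 3 April – 29 November 1996: 241 days → $82,000 × 4.2% × 241/366 = $2,267.7705
The Region of Summerville, 30 November – 31 December 1996: 32 days → $82,000 × 4.65% × 32/366 = $333.3770
Total = $3,007.4508

$3,007.45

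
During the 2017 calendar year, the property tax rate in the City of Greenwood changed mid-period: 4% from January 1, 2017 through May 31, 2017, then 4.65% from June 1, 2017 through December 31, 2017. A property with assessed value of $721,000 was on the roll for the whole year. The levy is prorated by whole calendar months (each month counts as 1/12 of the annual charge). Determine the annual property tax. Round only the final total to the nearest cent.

January 1 – May 31, 2017: 5 months at 4% → $721,000 × 4% × 5/12 = $12,016.6667
June 1 – December 31, 2017: 7 months at 4.65% → $721,000 × 4.65% × 7/12 = $19,557.1250
Total = $31,573.7917

$31,573.79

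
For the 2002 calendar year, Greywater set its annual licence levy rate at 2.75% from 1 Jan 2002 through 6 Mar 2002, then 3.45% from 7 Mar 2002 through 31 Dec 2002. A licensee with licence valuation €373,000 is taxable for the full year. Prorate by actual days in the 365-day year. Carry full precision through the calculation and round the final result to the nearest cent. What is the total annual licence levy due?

1 Jan – 6 Mar 2002: 65 days at 2.75% → €373,000 × 2.75% × 65/365 = €1,826.6781
7 Mar – 31 Dec 2002: 300 days at 3.45% → €373,000 × 3.45% × 300/365 = €10,576.8493
Total = €12,403.5274

€12,403.53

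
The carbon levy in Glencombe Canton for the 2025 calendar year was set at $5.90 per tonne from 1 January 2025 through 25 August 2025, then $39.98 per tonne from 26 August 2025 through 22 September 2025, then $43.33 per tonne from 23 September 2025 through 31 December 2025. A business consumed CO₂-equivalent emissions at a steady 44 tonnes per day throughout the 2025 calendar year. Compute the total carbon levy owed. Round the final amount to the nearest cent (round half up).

1 January – 25 August 2025: 237 days × 44 tonnes/day = 10,428 tonnes at $5.90/tonne → $61,525.20
26 August – 22 September 2025: 28 days × 44 tonnes/day = 1,232 tonnes at $39.98/tonne → $49,255.36
23 September – 31 December 2025: 100 days × 44 tonnes/day = 4,400 tonnes at $43.33/tonne → $190,652.00

$301,432.56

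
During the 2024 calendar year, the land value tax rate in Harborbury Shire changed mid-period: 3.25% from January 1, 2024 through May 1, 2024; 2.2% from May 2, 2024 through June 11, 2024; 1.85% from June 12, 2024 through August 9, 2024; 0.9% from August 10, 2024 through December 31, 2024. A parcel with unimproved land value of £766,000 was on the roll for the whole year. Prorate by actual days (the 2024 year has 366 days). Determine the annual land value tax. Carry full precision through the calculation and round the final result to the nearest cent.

£15,182.92

January 1 – May 1, 2024: 122 days at 3.25% → £766,000 × 3.25% × 122/366 = £8,298.3333
May 2 – June 11, 2024: 41 days at 2.2% → £766,000 × 2.2% × 41/366 = £1,887.7923
June 12 – August 9, 2024: 59 days at 1.85% → £766,000 × 1.85% × 59/366 = £2,284.3962
August 10 – December 31, 2024: 144 days at 0.9% → £766,000 × 0.9% × 144/366 = £2,712.3934
Total = £15,182.9153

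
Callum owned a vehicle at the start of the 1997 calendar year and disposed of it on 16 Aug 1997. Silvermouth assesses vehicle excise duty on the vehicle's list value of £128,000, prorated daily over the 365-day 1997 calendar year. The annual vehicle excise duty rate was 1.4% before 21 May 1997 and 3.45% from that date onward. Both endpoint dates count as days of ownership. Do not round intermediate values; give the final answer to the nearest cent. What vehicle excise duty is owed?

1 Jan – 20 May 1997: 140 days at 1.4% → £128,000 × 1.4% × 140/365 = £687.3425
21 May – 16 Aug 1997: 88 days at 3.45% → £128,000 × 3.45% × 88/365 = £1,064.6795
Total = £1,752.0219

£1,752.02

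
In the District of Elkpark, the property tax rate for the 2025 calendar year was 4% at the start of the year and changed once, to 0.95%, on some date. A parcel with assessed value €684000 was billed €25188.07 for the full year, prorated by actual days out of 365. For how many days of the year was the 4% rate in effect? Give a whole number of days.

327 days

Let d = days at the first rate; then 365 − d days at the second rate.
€684000 × [4%·d + 0.95%·(365−d)] / 365 = €25188.07
Solving gives d = 327, so the new rate took effect on 24 November 2025.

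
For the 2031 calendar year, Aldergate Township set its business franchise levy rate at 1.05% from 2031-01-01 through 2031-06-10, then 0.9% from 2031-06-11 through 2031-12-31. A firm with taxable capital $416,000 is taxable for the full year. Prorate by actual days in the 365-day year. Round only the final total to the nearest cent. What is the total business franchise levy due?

2031-01-01 to 2031-06-10: 161 days at 1.05% → $416,000 × 1.05% × 161/365 = $1,926.7068
2031-06-11 to 2031-12-31: 204 days at 0.9% → $416,000 × 0.9% × 204/365 = $2,092.5370
Total = $4,019.2438

$4,019.24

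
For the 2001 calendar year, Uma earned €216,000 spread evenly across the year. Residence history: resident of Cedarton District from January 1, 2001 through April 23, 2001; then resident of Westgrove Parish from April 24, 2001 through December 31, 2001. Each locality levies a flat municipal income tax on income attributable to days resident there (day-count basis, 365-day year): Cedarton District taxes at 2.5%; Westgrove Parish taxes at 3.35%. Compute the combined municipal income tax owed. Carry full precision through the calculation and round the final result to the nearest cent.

€6,667.59

Cedarton District, January 1 – April 23, 2001: 113 days → €216,000 × 2.5% × 113/365 = €1,671.7808
Westgrove Parish, April 24 – December 31, 2001: 252 days → €216,000 × 3.35% × 252/365 = €4,995.8137
Total = €6,667.5945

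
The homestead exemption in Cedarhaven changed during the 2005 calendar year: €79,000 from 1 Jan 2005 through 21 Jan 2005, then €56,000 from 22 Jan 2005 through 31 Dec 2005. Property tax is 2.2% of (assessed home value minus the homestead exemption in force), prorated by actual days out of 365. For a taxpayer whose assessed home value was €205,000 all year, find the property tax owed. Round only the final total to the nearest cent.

€3,248.89

1 Jan – 21 Jan 2005: 21 days, exemption €79,000 → (€205,000 − €79,000) × 2.2% × 21/365 = €159.4849
22 Jan – 31 Dec 2005: 344 days, exemption €56,000 → (€205,000 − €56,000) × 2.2% × 344/365 = €3,089.4027
Total = €3,248.8877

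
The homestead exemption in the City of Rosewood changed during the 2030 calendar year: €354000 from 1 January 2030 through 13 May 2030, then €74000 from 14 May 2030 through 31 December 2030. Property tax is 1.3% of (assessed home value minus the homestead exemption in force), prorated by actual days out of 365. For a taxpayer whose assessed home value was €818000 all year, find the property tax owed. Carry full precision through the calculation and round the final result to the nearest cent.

€8345.64

1 January – 13 May 2030: 133 days, exemption €354000 → (€818000 − €354000) × 1.3% × 133/365 = €2197.9616
14 May – 31 December 2030: 232 days, exemption €74000 → (€818000 − €74000) × 1.3% × 232/365 = €6147.6822
Total = €8345.6438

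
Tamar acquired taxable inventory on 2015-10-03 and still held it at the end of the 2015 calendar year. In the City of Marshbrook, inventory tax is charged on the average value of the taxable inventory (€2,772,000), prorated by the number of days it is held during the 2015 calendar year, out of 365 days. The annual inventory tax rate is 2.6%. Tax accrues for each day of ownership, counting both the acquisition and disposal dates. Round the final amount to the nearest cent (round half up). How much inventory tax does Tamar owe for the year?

Days held (2015-10-03 to 2015-12-31): 90 out of 365
Tax = €2,772,000 × 2.6% × 90/365 = €17,771.1781

€17,771.18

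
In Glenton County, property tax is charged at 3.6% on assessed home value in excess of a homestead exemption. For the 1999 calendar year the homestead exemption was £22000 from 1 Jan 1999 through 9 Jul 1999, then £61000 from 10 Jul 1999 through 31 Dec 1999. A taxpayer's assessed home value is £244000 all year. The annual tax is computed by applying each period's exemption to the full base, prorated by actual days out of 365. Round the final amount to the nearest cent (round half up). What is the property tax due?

£7318.85

1 Jan – 9 Jul 1999: 190 days, exemption £22000 → (£244000 − £22000) × 3.6% × 190/365 = £4160.2192
10 Jul – 31 Dec 1999: 175 days, exemption £61000 → (£244000 − £61000) × 3.6% × 175/365 = £3158.6301
Total = £7318.8493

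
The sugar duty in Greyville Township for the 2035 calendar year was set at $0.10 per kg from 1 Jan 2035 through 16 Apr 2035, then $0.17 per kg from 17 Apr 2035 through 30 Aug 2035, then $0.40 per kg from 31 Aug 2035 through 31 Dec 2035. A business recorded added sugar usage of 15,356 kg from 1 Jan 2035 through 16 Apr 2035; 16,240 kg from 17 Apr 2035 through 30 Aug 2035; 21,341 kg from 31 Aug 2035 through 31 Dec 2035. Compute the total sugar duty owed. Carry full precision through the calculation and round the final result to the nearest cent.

1 Jan – 16 Apr 2035: 15,356 kg at $0.10/kg → $1535.60
17 Apr – 30 Aug 2035: 16,240 kg at $0.17/kg → $2760.80
31 Aug – 31 Dec 2035: 21,341 kg at $0.40/kg → $8536.40

$12832.80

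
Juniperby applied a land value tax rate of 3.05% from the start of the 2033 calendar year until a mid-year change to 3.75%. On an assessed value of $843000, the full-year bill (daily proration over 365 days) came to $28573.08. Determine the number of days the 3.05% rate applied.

Let d = days at the first rate; then 365 − d days at the second rate.
$843000 × [3.05%·d + 3.75%·(365−d)] / 365 = $28573.08
Solving gives d = 188, so the new rate took effect on July 8, 2033.

188 days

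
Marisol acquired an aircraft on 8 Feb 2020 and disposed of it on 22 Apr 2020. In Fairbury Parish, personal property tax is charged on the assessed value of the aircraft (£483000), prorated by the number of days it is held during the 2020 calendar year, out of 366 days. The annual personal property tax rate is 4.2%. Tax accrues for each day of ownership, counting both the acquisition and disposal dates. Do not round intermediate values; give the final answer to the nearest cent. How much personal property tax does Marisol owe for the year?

Days held (8 Feb – 22 Apr 2020): 75 out of 366
Tax = £483000 × 4.2% × 75/366 = £4156.9672

£4156.97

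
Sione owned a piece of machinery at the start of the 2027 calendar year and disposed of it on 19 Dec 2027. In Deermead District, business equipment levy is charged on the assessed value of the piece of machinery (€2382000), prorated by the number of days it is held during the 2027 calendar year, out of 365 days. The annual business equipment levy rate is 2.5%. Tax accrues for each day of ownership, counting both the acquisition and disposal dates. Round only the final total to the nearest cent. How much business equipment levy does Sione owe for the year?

€57592.19

Days held (1 Jan – 19 Dec 2027): 353 out of 365
Tax = €2382000 × 2.5% × 353/365 = €57592.1918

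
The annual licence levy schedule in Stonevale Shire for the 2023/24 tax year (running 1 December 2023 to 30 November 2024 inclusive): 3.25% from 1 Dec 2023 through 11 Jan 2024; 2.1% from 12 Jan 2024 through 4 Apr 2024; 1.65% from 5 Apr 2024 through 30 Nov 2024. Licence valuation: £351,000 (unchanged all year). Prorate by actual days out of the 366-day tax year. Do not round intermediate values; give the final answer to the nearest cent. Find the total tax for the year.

1 Dec 2023 – 11 Jan 2024: 42 days at 3.25% → £351,000 × 3.25% × 42/366 = £1,309.0574
12 Jan – 4 Apr 2024: 84 days at 2.1% → £351,000 × 2.1% × 84/366 = £1,691.7049
5 Apr – 30 Nov 2024: 240 days at 1.65% → £351,000 × 1.65% × 240/366 = £3,797.7049
Total = £6,798.4672

£6,798.47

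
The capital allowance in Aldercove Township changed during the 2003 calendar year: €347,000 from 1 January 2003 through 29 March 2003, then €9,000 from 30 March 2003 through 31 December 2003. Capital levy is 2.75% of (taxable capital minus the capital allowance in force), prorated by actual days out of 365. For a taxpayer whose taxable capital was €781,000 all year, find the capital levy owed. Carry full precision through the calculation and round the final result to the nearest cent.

€18,989.01

1 January – 29 March 2003: 88 days, exemption €347,000 → (€781,000 − €347,000) × 2.75% × 88/365 = €2,877.4795
30 March – 31 December 2003: 277 days, exemption €9,000 → (€781,000 − €9,000) × 2.75% × 277/365 = €16,111.5342
Total = €18,989.0137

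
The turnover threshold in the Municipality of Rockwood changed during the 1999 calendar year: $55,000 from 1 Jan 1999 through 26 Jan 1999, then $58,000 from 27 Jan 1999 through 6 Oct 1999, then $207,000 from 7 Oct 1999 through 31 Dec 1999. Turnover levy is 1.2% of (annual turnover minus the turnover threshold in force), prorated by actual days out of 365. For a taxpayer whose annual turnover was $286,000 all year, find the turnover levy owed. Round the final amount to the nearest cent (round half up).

1 Jan – 26 Jan 1999: 26 days, exemption $55,000 → ($286,000 − $55,000) × 1.2% × 26/365 = $197.4575
27 Jan – 6 Oct 1999: 253 days, exemption $58,000 → ($286,000 − $58,000) × 1.2% × 253/365 = $1,896.4603
7 Oct – 31 Dec 1999: 86 days, exemption $207,000 → ($286,000 − $207,000) × 1.2% × 86/365 = $223.3644
Total = $2,317.2822

$2,317.28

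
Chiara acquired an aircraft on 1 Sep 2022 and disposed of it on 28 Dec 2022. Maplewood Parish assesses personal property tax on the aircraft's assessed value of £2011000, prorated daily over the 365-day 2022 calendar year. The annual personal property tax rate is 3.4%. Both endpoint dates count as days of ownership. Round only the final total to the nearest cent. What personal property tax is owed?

Days held (1 Sep – 28 Dec 2022): 119 out of 365
Tax = £2011000 × 3.4% × 119/365 = £22291.7973

£22291.80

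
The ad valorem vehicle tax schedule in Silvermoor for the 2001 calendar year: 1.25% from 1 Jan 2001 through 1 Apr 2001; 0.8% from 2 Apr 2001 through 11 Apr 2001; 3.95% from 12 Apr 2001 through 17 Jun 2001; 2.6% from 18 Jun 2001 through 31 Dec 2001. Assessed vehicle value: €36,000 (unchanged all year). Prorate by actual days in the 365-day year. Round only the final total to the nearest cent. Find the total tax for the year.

€886.29

1 Jan – 1 Apr 2001: 91 days at 1.25% → €36,000 × 1.25% × 91/365 = €112.1918
2 Apr – 11 Apr 2001: 10 days at 0.8% → €36,000 × 0.8% × 10/365 = €7.8904
12 Apr – 17 Jun 2001: 67 days at 3.95% → €36,000 × 3.95% × 67/365 = €261.0247
18 Jun – 31 Dec 2001: 197 days at 2.6% → €36,000 × 2.6% × 197/365 = €505.1836
Total = €886.2904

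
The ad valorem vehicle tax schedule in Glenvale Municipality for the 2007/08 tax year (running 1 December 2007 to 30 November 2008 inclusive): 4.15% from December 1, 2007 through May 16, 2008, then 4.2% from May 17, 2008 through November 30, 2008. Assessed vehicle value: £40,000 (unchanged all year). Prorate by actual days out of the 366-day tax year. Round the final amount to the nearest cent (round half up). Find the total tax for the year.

December 1, 2007 – May 16, 2008: 168 days at 4.15% → £40,000 × 4.15% × 168/366 = £761.9672
May 17 – November 30, 2008: 198 days at 4.2% → £40,000 × 4.2% × 198/366 = £908.8525
Total = £1,670.8197

£1,670.82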